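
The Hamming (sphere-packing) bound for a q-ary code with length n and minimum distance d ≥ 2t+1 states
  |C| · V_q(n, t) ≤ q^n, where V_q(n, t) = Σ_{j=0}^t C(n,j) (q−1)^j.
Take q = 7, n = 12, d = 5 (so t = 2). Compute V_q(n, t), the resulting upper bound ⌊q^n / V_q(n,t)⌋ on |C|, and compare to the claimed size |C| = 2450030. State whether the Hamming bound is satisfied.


V_q(n, t) = 2449, q^n = 13841287201, Hamming bound = 5651811, |C| = 2450030 ≤ bound (satisfied).

Step 1: Compute V_q(n, t) = Σ_{j=0}^2 C(n, j) (q−1)^j.
  j = 0: C(12,0)·(6)^0 = 1·1 = 1.
  j = 1: C(12,1)·(6)^1 = 12·6 = 72.
  j = 2: C(12,2)·(6)^2 = 66·36 = 2376.
  V_q(n, t) = 1 + 72 + 2376 = 2449.
Step 2: q^n = 7^12 = 13841287201.
Step 3: Hamming bound ⌊q^n / V_q(n,t)⌋ = ⌊13841287201/2449⌋ = 5651811.
Step 4: Compare |C| = 2450030 to 5651811: satisfied.
The claimed |C| lies below the Hamming bound.


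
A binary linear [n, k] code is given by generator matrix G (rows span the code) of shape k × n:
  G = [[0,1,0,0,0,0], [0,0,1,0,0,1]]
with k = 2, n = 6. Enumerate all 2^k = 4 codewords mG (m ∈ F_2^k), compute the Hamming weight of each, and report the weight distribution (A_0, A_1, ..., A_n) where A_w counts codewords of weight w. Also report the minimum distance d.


Weight distribution: A_0 = 1, A_1 = 1, A_2 = 1, A_3 = 1. Minimum distance d = 1.

Enumerate all 2^2 = 4 messages m ∈ F_2^2.
For each, compute codeword c = mG in F_2^6, then tally its weight.
  m = 00 → c = 000000, weight = 0.
  m = 10 → c = 010000, weight = 1.
  m = 01 → c = 001001, weight = 2.
  m = 11 → c = 011001, weight = 3.
Tally weights:
  weight 0: 1 codewords.
  weight 1: 1 codewords.
  weight 2: 1 codewords.
  weight 3: 1 codewords.
Minimum distance d = smallest w > 0 with A_w > 0 = 1.
Sanity: Σ A_w = 4 = 2^2 = 4 ✓.


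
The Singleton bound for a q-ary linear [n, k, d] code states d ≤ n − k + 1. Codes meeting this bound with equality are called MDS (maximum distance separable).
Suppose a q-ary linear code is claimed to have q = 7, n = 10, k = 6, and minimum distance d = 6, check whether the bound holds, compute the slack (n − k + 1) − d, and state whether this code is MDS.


Singleton RHS = n − k + 1 = 5, slack = -1, bound violated (no such code; not MDS).

Singleton bound: d ≤ n − k + 1.
Here n = 10, k = 6, so n − k + 1 = 5.
Given d = 6, check d ≤ 5: NO.
Slack = (n − k + 1) − d = -1.
The slack is negative: d = 6 exceeds n − k + 1 = 5 by 1, so the Singleton bound is violated and no linear [10, 6, 6]_7 code can exist. In particular it is not MDS (MDS requires d = n − k + 1 exactly).
Description: the claimed parameters are [10, 6, 6]_7; such a code would be impossible (violates the Singleton bound).


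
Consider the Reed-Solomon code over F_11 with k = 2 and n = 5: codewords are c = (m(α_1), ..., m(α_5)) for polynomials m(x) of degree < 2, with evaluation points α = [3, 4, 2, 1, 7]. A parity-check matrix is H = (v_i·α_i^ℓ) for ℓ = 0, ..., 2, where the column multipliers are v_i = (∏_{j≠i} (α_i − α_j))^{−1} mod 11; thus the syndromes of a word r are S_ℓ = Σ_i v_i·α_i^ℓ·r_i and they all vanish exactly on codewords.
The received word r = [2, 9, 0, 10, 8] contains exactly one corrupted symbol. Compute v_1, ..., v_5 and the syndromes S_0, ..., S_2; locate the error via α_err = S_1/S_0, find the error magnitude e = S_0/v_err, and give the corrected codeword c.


S = (5, 10, 9), error at position 3, error magnitude e = 5, c = [2, 9, 6, 10, 8].

Step 1: column multipliers v_i = (∏_{j≠i}(α_i − α_j))^{−1} mod 11.
  i = 1 (α = 3): (3−4)(3−2)(3−1)(3−7) = (−1)·1·2·(−4) = 8 ≡ 8, so v_1 = 8^{−1} = 7 (mod 11).
  i = 2 (α = 4): (4−3)(4−2)(4−1)(4−7) = 1·2·3·(−3) = −18 ≡ 4, so v_2 = 4^{−1} = 3 (mod 11).
  i = 3 (α = 2): (2−3)(2−4)(2−1)(2−7) = (−1)·(−2)·1·(−5) = −10 ≡ 1, so v_3 = 1^{−1} = 1 (mod 11).
  i = 4 (α = 1): (1−3)(1−4)(1−2)(1−7) = (−2)·(−3)·(−1)·(−6) = 36 ≡ 3, so v_4 = 3^{−1} = 4 (mod 11).
  i = 5 (α = 7): (7−3)(7−4)(7−2)(7−1) = 4·3·5·6 = 360 ≡ 8, so v_5 = 8^{−1} = 7 (mod 11).
  v = [7, 3, 1, 4, 7].
Step 2: syndromes of r = [2, 9, 0, 10, 8] (all sums mod 11).
  S_0 = Σ v_i r_i = 7·2 + 3·9 + 1·0 + 4·10 + 7·8 = 137 ≡ 5.
  S_1 = Σ v_i α_i r_i = 7·3·2 + 3·4·9 + 1·2·0 + 4·1·10 + 7·7·8 = 582 ≡ 10.
  α_i^2 mod 11 = [9, 5, 4, 1, 5].
  S_2 = Σ v_i α_i^2 r_i = 7·9·2 + 3·5·9 + 1·4·0 + 4·1·10 + 7·5·8 = 581 ≡ 9.
  S = (5, 10, 9) ≠ 0, so r is not a codeword (an error is present).
Step 3: locate the error. For a single error e at position i, S_ℓ = v_i·e·α_i^ℓ, so α_err = S_1/S_0.
  S_0^{−1} = 5^{−1} = 9 (mod 11), so α_err = 10·9 = 90 ≡ 2 = α_3. Error position i = 3.
  Consistency check: S_2/S_1 = 9·10 = 90 ≡ 2 = α_err ✓ (single-error assumption holds).
Step 4: error magnitude e = S_0/v_3 = S_0·∏_{j≠3}(α_3 − α_j) = 5·1 = 5 ≡ 5 (mod 11).
Step 5: correct position 3: c_3 = r_3 − e = 0 − 5 ≡ 6 (mod 11). Hence c = [2, 9, 6, 10, 8].
  Check: interpolating c through the α_i gives m(x) = 3 + 7·x (degree < 2) with m(α_i) = c_i for every i, so c is indeed a codeword.


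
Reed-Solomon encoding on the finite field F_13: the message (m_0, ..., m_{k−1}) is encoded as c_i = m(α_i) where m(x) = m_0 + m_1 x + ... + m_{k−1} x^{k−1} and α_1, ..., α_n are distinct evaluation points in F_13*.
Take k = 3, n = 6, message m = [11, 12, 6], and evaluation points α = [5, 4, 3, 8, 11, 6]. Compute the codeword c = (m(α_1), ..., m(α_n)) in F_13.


c = [0, 12, 10, 10, 11, 0]

Message polynomial: m(x) = 11 + 12·x + 6·x^2 (mod 13).
For each evaluation point α_i, compute m(α_i) mod 13:
  α_1 = 5: Horner steps 6 → 3 → 0, so m(5) = 0.
  α_2 = 4: Horner steps 6 → 10 → 12, so m(4) = 12.
  α_3 = 3: Horner steps 6 → 4 → 10, so m(3) = 10.
  α_4 = 8: Horner steps 6 → 8 → 10, so m(8) = 10.
  α_5 = 11: Horner steps 6 → 0 → 11, so m(11) = 11.
  α_6 = 6: Horner steps 6 → 9 → 0, so m(6) = 0.
Codeword c = [0, 12, 10, 10, 11, 0] ∈ F_13^6.


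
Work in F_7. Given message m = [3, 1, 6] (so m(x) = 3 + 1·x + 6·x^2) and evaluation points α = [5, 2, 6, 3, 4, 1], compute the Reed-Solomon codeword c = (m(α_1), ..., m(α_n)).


c = [4, 1, 1, 4, 5, 3]

Message polynomial: m(x) = 3 + 1·x + 6·x^2 (mod 7).
For each evaluation point α_i, compute m(α_i) mod 7:
  α_1 = 5: Horner steps 6 → 3 → 4, so m(5) = 4.
  α_2 = 2: Horner steps 6 → 6 → 1, so m(2) = 1.
  α_3 = 6: Horner steps 6 → 2 → 1, so m(6) = 1.
  α_4 = 3: Horner steps 6 → 5 → 4, so m(3) = 4.
  α_5 = 4: Horner steps 6 → 4 → 5, so m(4) = 5.
  α_6 = 1: Horner steps 6 → 0 → 3, so m(1) = 3.
Codeword c = [4, 1, 1, 4, 5, 3] ∈ F_7^6.


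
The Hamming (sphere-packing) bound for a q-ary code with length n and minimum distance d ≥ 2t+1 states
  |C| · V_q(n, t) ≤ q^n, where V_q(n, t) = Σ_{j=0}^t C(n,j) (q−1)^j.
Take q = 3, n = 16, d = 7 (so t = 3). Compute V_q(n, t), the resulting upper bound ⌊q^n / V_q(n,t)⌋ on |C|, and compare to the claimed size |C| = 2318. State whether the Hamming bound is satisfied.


V_q(n, t) = 4993, q^n = 43046721, Hamming bound = 8621, |C| = 2318 ≤ bound (satisfied).

Step 1: Compute V_q(n, t) = Σ_{j=0}^3 C(n, j) (q−1)^j.
  j = 0: C(16,0)·(2)^0 = 1·1 = 1.
  j = 1: C(16,1)·(2)^1 = 16·2 = 32.
  j = 2: C(16,2)·(2)^2 = 120·4 = 480.
  j = 3: C(16,3)·(2)^3 = 560·8 = 4480.
  V_q(n, t) = 1 + 32 + 480 + 4480 = 4993.
Step 2: q^n = 3^16 = 43046721.
Step 3: Hamming bound ⌊q^n / V_q(n,t)⌋ = ⌊43046721/4993⌋ = 8621.
Step 4: Compare |C| = 2318 to 8621: satisfied.
The claimed |C| lies below the Hamming bound.


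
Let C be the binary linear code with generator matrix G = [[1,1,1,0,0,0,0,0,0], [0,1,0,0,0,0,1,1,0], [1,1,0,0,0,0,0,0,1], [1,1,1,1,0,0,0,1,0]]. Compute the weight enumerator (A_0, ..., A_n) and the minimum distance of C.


Weight distribution: A_0 = 1, A_2 = 2, A_3 = 4, A_4 = 5, A_5 = 4. Minimum distance d = 2.

Enumerate all 2^4 = 16 messages m ∈ F_2^4.
For each, compute codeword c = mG in F_2^9, then tally its weight.
  m = 0000 → c = 000000000, weight = 0.
  m = 1000 → c = 111000000, weight = 3.
  m = 0100 → c = 010000110, weight = 3.
  m = 1100 → c = 101000110, weight = 4.
  m = 0010 → c = 110000001, weight = 3.
  m = 1010 → c = 001000001, weight = 2.
  m = 0110 → c = 100000111, weight = 4.
  m = 1110 → c = 011000111, weight = 5.
  m = 0001 → c = 111100010, weight = 5.
  m = 1001 → c = 000100010, weight = 2.
  m = 0101 → c = 101100100, weight = 4.
  m = 1101 → c = 010100100, weight = 3.
  m = 0011 → c = 001100011, weight = 4.
  m = 1011 → c = 110100011, weight = 5.
  m = 0111 → c = 011100101, weight = 5.
  m = 1111 → c = 100100101, weight = 4.
Tally weights:
  weight 0: 1 codewords.
  weight 2: 2 codewords.
  weight 3: 4 codewords.
  weight 4: 5 codewords.
  weight 5: 4 codewords.
Minimum distance d = smallest w > 0 with A_w > 0 = 2.
Sanity: Σ A_w = 16 = 2^4 = 16 ✓.


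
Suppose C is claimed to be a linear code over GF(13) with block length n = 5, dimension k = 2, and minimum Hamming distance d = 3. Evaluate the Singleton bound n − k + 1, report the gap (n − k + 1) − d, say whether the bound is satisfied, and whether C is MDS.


Singleton RHS = n − k + 1 = 4, slack = 1, bound satisfied, not MDS.

Singleton bound: d ≤ n − k + 1.
Here n = 5, k = 2, so n − k + 1 = 4.
Given d = 3, check d ≤ 4: YES.
Slack = (n − k + 1) − d = 1.
The code is NOT MDS (slack = 1 > 0).
Description: the claimed parameters are [5, 2, 3]_13; such a code would be non-MDS.


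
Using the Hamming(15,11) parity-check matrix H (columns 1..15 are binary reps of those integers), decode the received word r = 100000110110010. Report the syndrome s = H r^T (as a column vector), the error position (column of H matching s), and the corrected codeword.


s = (0, 0, 0, 1)^T, error position = 1, corrected codeword c = 000000110110010

Compute s = H r^T mod 2 one row at a time:
  s_1 = 1 + 0 + 1 + 1 + 0 + 0 + 1 + 0 = 4 ≡ 0 (mod 2).
  s_2 = 0 + 0 + 0 + 1 + 0 + 0 + 1 + 0 = 2 ≡ 0 (mod 2).
  s_3 = 0 + 0 + 0 + 1 + 1 + 1 + 1 + 0 = 4 ≡ 0 (mod 2).
  s_4 = 1 + 0 + 0 + 1 + 0 + 1 + 0 + 0 = 3 ≡ 1 (mod 2).
s = (0, 0, 0, 1)^T — this equals column 1 of H (binary 0001), so error is at position 1.
Correct: flip bit 1 of r = 100000110110010 to get c = 000000110110010.


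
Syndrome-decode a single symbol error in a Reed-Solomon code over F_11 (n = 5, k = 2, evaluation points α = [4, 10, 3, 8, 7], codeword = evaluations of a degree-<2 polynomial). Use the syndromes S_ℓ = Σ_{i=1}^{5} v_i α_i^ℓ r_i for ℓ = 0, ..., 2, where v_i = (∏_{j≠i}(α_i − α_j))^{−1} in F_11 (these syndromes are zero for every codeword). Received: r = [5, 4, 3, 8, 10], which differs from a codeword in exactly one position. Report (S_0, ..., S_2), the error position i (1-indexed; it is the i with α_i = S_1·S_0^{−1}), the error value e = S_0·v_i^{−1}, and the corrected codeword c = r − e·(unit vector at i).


S = (5, 4, 1), error at position 3, error magnitude e = 7, c = [5, 4, 7, 8, 10].

Step 1: column multipliers v_i = (∏_{j≠i}(α_i − α_j))^{−1} mod 11.
  i = 1 (α = 4): (4−10)(4−3)(4−8)(4−7) = (−6)·1·(−4)·(−3) = −72 ≡ 5, so v_1 = 5^{−1} = 9 (mod 11).
  i = 2 (α = 10): (10−4)(10−3)(10−8)(10−7) = 6·7·2·3 = 252 ≡ 10, so v_2 = 10^{−1} = 10 (mod 11).
  i = 3 (α = 3): (3−4)(3−10)(3−8)(3−7) = (−1)·(−7)·(−5)·(−4) = 140 ≡ 8, so v_3 = 8^{−1} = 7 (mod 11).
  i = 4 (α = 8): (8−4)(8−10)(8−3)(8−7) = 4·(−2)·5·1 = −40 ≡ 4, so v_4 = 4^{−1} = 3 (mod 11).
  i = 5 (α = 7): (7−4)(7−10)(7−3)(7−8) = 3·(−3)·4·(−1) = 36 ≡ 3, so v_5 = 3^{−1} = 4 (mod 11).
  v = [9, 10, 7, 3, 4].
Step 2: syndromes of r = [5, 4, 3, 8, 10] (all sums mod 11).
  S_0 = Σ v_i r_i = 9·5 + 10·4 + 7·3 + 3·8 + 4·10 = 170 ≡ 5.
  S_1 = Σ v_i α_i r_i = 9·4·5 + 10·10·4 + 7·3·3 + 3·8·8 + 4·7·10 = 1115 ≡ 4.
  α_i^2 mod 11 = [5, 1, 9, 9, 5].
  S_2 = Σ v_i α_i^2 r_i = 9·5·5 + 10·1·4 + 7·9·3 + 3·9·8 + 4·5·10 = 870 ≡ 1.
  S = (5, 4, 1) ≠ 0, so r is not a codeword (an error is present).
Step 3: locate the error. For a single error e at position i, S_ℓ = v_i·e·α_i^ℓ, so α_err = S_1/S_0.
  S_0^{−1} = 5^{−1} = 9 (mod 11), so α_err = 4·9 = 36 ≡ 3 = α_3. Error position i = 3.
  Consistency check: S_2/S_1 = 1·3 = 3 ≡ 3 = α_err ✓ (single-error assumption holds).
Step 4: error magnitude e = S_0/v_3 = S_0·∏_{j≠3}(α_3 − α_j) = 5·8 = 40 ≡ 7 (mod 11).
Step 5: correct position 3: c_3 = r_3 − e = 3 − 7 ≡ 7 (mod 11). Hence c = [5, 4, 7, 8, 10].
  Check: interpolating c through the α_i gives m(x) = 2 + 9·x (degree < 2) with m(α_i) = c_i for every i, so c is indeed a codeword.


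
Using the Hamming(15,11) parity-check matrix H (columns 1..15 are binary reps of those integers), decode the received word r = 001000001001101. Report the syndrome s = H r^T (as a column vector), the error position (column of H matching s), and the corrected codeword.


s = (0, 1, 0, 0)^T, error position = 4, corrected codeword c = 001100001001101

Compute s = H r^T mod 2 one row at a time:
  s_1 = 0 + 1 + 0 + 0 + 1 + 1 + 0 + 1 = 4 ≡ 0 (mod 2).
  s_2 = 0 + 0 + 0 + 0 + 1 + 1 + 0 + 1 = 3 ≡ 1 (mod 2).
  s_3 = 0 + 1 + 0 + 0 + 0 + 0 + 0 + 1 = 2 ≡ 0 (mod 2).
  s_4 = 0 + 1 + 0 + 0 + 1 + 0 + 1 + 1 = 4 ≡ 0 (mod 2).
s = (0, 1, 0, 0)^T — this equals column 4 of H (binary 0100), so error is at position 4.
Correct: flip bit 4 of r = 001000001001101 to get c = 001100001001101.


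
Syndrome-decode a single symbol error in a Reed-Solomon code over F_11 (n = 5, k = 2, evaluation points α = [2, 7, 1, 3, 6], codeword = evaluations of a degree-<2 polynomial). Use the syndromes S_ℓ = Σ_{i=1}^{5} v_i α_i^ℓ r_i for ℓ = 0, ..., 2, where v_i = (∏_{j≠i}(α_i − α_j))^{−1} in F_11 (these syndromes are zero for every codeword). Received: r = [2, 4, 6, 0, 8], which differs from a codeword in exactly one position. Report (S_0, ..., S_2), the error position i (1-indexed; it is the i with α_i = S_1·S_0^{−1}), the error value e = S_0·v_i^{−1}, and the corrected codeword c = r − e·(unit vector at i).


S = (1, 3, 9), error at position 4, error magnitude e = 2, c = [2, 4, 6, 9, 8].

Step 1: column multipliers v_i = (∏_{j≠i}(α_i − α_j))^{−1} mod 11.
  i = 1 (α = 2): (2−7)(2−1)(2−3)(2−6) = (−5)·1·(−1)·(−4) = −20 ≡ 2, so v_1 = 2^{−1} = 6 (mod 11).
  i = 2 (α = 7): (7−2)(7−1)(7−3)(7−6) = 5·6·4·1 = 120 ≡ 10, so v_2 = 10^{−1} = 10 (mod 11).
  i = 3 (α = 1): (1−2)(1−7)(1−3)(1−6) = (−1)·(−6)·(−2)·(−5) = 60 ≡ 5, so v_3 = 5^{−1} = 9 (mod 11).
  i = 4 (α = 3): (3−2)(3−7)(3−1)(3−6) = 1·(−4)·2·(−3) = 24 ≡ 2, so v_4 = 2^{−1} = 6 (mod 11).
  i = 5 (α = 6): (6−2)(6−7)(6−1)(6−3) = 4·(−1)·5·3 = −60 ≡ 6, so v_5 = 6^{−1} = 2 (mod 11).
  v = [6, 10, 9, 6, 2].
Step 2: syndromes of r = [2, 4, 6, 0, 8] (all sums mod 11).
  S_0 = Σ v_i r_i = 6·2 + 10·4 + 9·6 + 6·0 + 2·8 = 122 ≡ 1.
  S_1 = Σ v_i α_i r_i = 6·2·2 + 10·7·4 + 9·1·6 + 6·3·0 + 2·6·8 = 454 ≡ 3.
  α_i^2 mod 11 = [4, 5, 1, 9, 3].
  S_2 = Σ v_i α_i^2 r_i = 6·4·2 + 10·5·4 + 9·1·6 + 6·9·0 + 2·3·8 = 350 ≡ 9.
  S = (1, 3, 9) ≠ 0, so r is not a codeword (an error is present).
Step 3: locate the error. For a single error e at position i, S_ℓ = v_i·e·α_i^ℓ, so α_err = S_1/S_0.
  S_0^{−1} = 1^{−1} = 1 (mod 11), so α_err = 3·1 = 3 ≡ 3 = α_4. Error position i = 4.
  Consistency check: S_2/S_1 = 9·4 = 36 ≡ 3 = α_err ✓ (single-error assumption holds).
Step 4: error magnitude e = S_0/v_4 = S_0·∏_{j≠4}(α_4 − α_j) = 1·2 = 2 ≡ 2 (mod 11).
Step 5: correct position 4: c_4 = r_4 − e = 0 − 2 ≡ 9 (mod 11). Hence c = [2, 4, 6, 9, 8].
  Check: interpolating c through the α_i gives m(x) = 10 + 7·x (degree < 2) with m(α_i) = c_i for every i, so c is indeed a codeword.


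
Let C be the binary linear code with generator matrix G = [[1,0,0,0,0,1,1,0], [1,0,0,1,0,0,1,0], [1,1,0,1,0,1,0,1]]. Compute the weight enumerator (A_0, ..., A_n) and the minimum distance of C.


Weight distribution: A_0 = 1, A_2 = 1, A_3 = 3, A_4 = 2, A_5 = 1. Minimum distance d = 2.

Enumerate all 2^3 = 8 messages m ∈ F_2^3.
For each, compute codeword c = mG in F_2^8, then tally its weight.
  m = 000 → c = 00000000, weight = 0.
  m = 100 → c = 10000110, weight = 3.
  m = 010 → c = 10010010, weight = 3.
  m = 110 → c = 00010100, weight = 2.
  m = 001 → c = 11010101, weight = 5.
  m = 101 → c = 01010011, weight = 4.
  m = 011 → c = 01000111, weight = 4.
  m = 111 → c = 11000001, weight = 3.
Tally weights:
  weight 0: 1 codewords.
  weight 2: 1 codewords.
  weight 3: 3 codewords.
  weight 4: 2 codewords.
  weight 5: 1 codewords.
Minimum distance d = smallest w > 0 with A_w > 0 = 2.
Sanity: Σ A_w = 8 = 2^3 = 8 ✓.


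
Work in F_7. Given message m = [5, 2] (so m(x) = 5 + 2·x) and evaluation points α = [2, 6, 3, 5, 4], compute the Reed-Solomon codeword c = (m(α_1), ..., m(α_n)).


c = [2, 3, 4, 1, 6]

Message polynomial: m(x) = 5 + 2·x (mod 7).
For each evaluation point α_i, compute m(α_i) mod 7:
  α_1 = 2: Horner steps 2 → 2, so m(2) = 2.
  α_2 = 6: Horner steps 2 → 3, so m(6) = 3.
  α_3 = 3: Horner steps 2 → 4, so m(3) = 4.
  α_4 = 5: Horner steps 2 → 1, so m(5) = 1.
  α_5 = 4: Horner steps 2 → 6, so m(4) = 6.
Codeword c = [2, 3, 4, 1, 6] ∈ F_7^5.


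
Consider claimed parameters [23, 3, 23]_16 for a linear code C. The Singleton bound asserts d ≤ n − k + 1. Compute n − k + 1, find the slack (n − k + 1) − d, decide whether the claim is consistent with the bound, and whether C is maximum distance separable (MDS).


Singleton RHS = n − k + 1 = 21, slack = -2, bound violated (no such code; not MDS).

Singleton bound: d ≤ n − k + 1.
Here n = 23, k = 3, so n − k + 1 = 21.
Given d = 23, check d ≤ 21: NO.
Slack = (n − k + 1) − d = -2.
The slack is negative: d = 23 exceeds n − k + 1 = 21 by 2, so the Singleton bound is violated and no linear [23, 3, 23]_16 code can exist. In particular it is not MDS (MDS requires d = n − k + 1 exactly).
Description: the claimed parameters are [23, 3, 23]_16; such a code would be impossible (violates the Singleton bound).


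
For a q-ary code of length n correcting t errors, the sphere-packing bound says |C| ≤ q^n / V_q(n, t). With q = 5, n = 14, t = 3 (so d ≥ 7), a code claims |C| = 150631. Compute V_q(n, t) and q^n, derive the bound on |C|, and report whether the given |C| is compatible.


V_q(n, t) = 24809, q^n = 6103515625, Hamming bound = 246020, |C| = 150631 ≤ bound (satisfied).

Step 1: Compute V_q(n, t) = Σ_{j=0}^3 C(n, j) (q−1)^j.
  j = 0: C(14,0)·(4)^0 = 1·1 = 1.
  j = 1: C(14,1)·(4)^1 = 14·4 = 56.
  j = 2: C(14,2)·(4)^2 = 91·16 = 1456.
  j = 3: C(14,3)·(4)^3 = 364·64 = 23296.
  V_q(n, t) = 1 + 56 + 1456 + 23296 = 24809.
Step 2: q^n = 5^14 = 6103515625.
Step 3: Hamming bound ⌊q^n / V_q(n,t)⌋ = ⌊6103515625/24809⌋ = 246020.
Step 4: Compare |C| = 150631 to 246020: satisfied.
The claimed |C| lies below the Hamming bound.


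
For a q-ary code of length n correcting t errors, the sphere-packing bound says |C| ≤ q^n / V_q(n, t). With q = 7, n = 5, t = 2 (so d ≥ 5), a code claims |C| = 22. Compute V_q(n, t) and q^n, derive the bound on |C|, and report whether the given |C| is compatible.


V_q(n, t) = 391, q^n = 16807, Hamming bound = 42, |C| = 22 ≤ bound (satisfied).

Step 1: Compute V_q(n, t) = Σ_{j=0}^2 C(n, j) (q−1)^j.
  j = 0: C(5,0)·(6)^0 = 1·1 = 1.
  j = 1: C(5,1)·(6)^1 = 5·6 = 30.
  j = 2: C(5,2)·(6)^2 = 10·36 = 360.
  V_q(n, t) = 1 + 30 + 360 = 391.
Step 2: q^n = 7^5 = 16807.
Step 3: Hamming bound ⌊q^n / V_q(n,t)⌋ = ⌊16807/391⌋ = 42.
Step 4: Compare |C| = 22 to 42: satisfied.
The claimed |C| lies below the Hamming bound.


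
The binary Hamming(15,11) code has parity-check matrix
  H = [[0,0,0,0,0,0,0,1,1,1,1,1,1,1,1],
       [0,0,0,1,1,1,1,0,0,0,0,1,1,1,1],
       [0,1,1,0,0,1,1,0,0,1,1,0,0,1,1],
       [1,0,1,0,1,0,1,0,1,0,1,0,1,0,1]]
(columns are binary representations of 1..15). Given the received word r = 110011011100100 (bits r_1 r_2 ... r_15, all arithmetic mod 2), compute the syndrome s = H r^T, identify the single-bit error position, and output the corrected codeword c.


s = (0, 1, 1, 0)^T, error position = 6, corrected codeword c = 110010011100100

Compute s = H r^T mod 2 one row at a time:
  s_1 = 1 + 1 + 1 + 0 + 0 + 1 + 0 + 0 = 4 ≡ 0 (mod 2).
  s_2 = 0 + 1 + 1 + 0 + 0 + 1 + 0 + 0 = 3 ≡ 1 (mod 2).
  s_3 = 1 + 0 + 1 + 0 + 1 + 0 + 0 + 0 = 3 ≡ 1 (mod 2).
  s_4 = 1 + 0 + 1 + 0 + 1 + 0 + 1 + 0 = 4 ≡ 0 (mod 2).
s = (0, 1, 1, 0)^T — this equals column 6 of H (binary 0110), so error is at position 6.
Correct: flip bit 6 of r = 110011011100100 to get c = 110010011100100.


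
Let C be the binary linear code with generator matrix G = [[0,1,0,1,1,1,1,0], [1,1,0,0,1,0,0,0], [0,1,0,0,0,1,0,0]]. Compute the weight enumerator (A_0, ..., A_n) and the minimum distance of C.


Weight distribution: A_0 = 1, A_2 = 1, A_3 = 3, A_4 = 2, A_5 = 1. Minimum distance d = 2.

Enumerate all 2^3 = 8 messages m ∈ F_2^3.
For each, compute codeword c = mG in F_2^8, then tally its weight.
  m = 000 → c = 00000000, weight = 0.
  m = 100 → c = 01011110, weight = 5.
  m = 010 → c = 11001000, weight = 3.
  m = 110 → c = 10010110, weight = 4.
  m = 001 → c = 01000100, weight = 2.
  m = 101 → c = 00011010, weight = 3.
  m = 011 → c = 10001100, weight = 3.
  m = 111 → c = 11010010, weight = 4.
Tally weights:
  weight 0: 1 codewords.
  weight 2: 1 codewords.
  weight 3: 3 codewords.
  weight 4: 2 codewords.
  weight 5: 1 codewords.
Minimum distance d = smallest w > 0 with A_w > 0 = 2.
Sanity: Σ A_w = 8 = 2^3 = 8 ✓.


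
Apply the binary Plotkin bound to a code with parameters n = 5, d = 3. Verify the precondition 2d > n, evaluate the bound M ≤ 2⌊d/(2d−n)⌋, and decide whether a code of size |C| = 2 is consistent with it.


Plotkin bound M ≤ 6; given |C| = 2 ≤ bound (satisfied).

Check applicability: 2d = 6, n = 5.
2d − n = 1 > 0, so Plotkin applies.
Compute d/(2d−n) = 3/1 ≈ 3.0000.
⌊d/(2d−n)⌋ = 3.
Plotkin bound: M ≤ 2·3 = 6.
Given |C| = 2, check: satisfied.
This |C| is below the Plotkin bound.


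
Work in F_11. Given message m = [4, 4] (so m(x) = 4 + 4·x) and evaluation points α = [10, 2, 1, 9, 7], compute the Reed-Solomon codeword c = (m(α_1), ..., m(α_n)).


c = [0, 1, 8, 7, 10]

Message polynomial: m(x) = 4 + 4·x (mod 11).
For each evaluation point α_i, compute m(α_i) mod 11:
  α_1 = 10: Horner steps 4 → 0, so m(10) = 0.
  α_2 = 2: Horner steps 4 → 1, so m(2) = 1.
  α_3 = 1: Horner steps 4 → 8, so m(1) = 8.
  α_4 = 9: Horner steps 4 → 7, so m(9) = 7.
  α_5 = 7: Horner steps 4 → 10, so m(7) = 10.
Codeword c = [0, 1, 8, 7, 10] ∈ F_11^5.


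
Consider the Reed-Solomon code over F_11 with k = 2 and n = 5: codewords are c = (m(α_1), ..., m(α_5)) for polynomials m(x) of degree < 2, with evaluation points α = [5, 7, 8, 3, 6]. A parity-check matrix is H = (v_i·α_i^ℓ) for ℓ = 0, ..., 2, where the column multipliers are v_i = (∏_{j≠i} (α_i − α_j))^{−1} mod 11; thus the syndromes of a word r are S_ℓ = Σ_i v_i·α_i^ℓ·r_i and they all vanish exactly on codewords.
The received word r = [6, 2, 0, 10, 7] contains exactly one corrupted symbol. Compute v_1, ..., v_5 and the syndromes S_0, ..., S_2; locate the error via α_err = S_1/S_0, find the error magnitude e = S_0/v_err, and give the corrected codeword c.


S = (6, 3, 7), error at position 5, error magnitude e = 3, c = [6, 2, 0, 10, 4].

Step 1: column multipliers v_i = (∏_{j≠i}(α_i − α_j))^{−1} mod 11.
  i = 1 (α = 5): (5−7)(5−8)(5−3)(5−6) = (−2)·(−3)·2·(−1) = −12 ≡ 10, so v_1 = 10^{−1} = 10 (mod 11).
  i = 2 (α = 7): (7−5)(7−8)(7−3)(7−6) = 2·(−1)·4·1 = −8 ≡ 3, so v_2 = 3^{−1} = 4 (mod 11).
  i = 3 (α = 8): (8−5)(8−7)(8−3)(8−6) = 3·1·5·2 = 30 ≡ 8, so v_3 = 8^{−1} = 7 (mod 11).
  i = 4 (α = 3): (3−5)(3−7)(3−8)(3−6) = (−2)·(−4)·(−5)·(−3) = 120 ≡ 10, so v_4 = 10^{−1} = 10 (mod 11).
  i = 5 (α = 6): (6−5)(6−7)(6−8)(6−3) = 1·(−1)·(−2)·3 = 6 ≡ 6, so v_5 = 6^{−1} = 2 (mod 11).
  v = [10, 4, 7, 10, 2].
Step 2: syndromes of r = [6, 2, 0, 10, 7] (all sums mod 11).
  S_0 = Σ v_i r_i = 10·6 + 4·2 + 7·0 + 10·10 + 2·7 = 182 ≡ 6.
  S_1 = Σ v_i α_i r_i = 10·5·6 + 4·7·2 + 7·8·0 + 10·3·10 + 2·6·7 = 740 ≡ 3.
  α_i^2 mod 11 = [3, 5, 9, 9, 3].
  S_2 = Σ v_i α_i^2 r_i = 10·3·6 + 4·5·2 + 7·9·0 + 10·9·10 + 2·3·7 = 1162 ≡ 7.
  S = (6, 3, 7) ≠ 0, so r is not a codeword (an error is present).
Step 3: locate the error. For a single error e at position i, S_ℓ = v_i·e·α_i^ℓ, so α_err = S_1/S_0.
  S_0^{−1} = 6^{−1} = 2 (mod 11), so α_err = 3·2 = 6 ≡ 6 = α_5. Error position i = 5.
  Consistency check: S_2/S_1 = 7·4 = 28 ≡ 6 = α_err ✓ (single-error assumption holds).
Step 4: error magnitude e = S_0/v_5 = S_0·∏_{j≠5}(α_5 − α_j) = 6·6 = 36 ≡ 3 (mod 11).
Step 5: correct position 5: c_5 = r_5 − e = 7 − 3 ≡ 4 (mod 11). Hence c = [6, 2, 0, 10, 4].
  Check: interpolating c through the α_i gives m(x) = 5 + 9·x (degree < 2) with m(α_i) = c_i for every i, so c is indeed a codeword.


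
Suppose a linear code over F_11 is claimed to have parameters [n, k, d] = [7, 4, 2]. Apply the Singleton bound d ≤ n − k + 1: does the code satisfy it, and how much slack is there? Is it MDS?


Singleton RHS = n − k + 1 = 4, slack = 2, bound satisfied, not MDS.

Singleton bound: d ≤ n − k + 1.
Here n = 7, k = 4, so n − k + 1 = 4.
Given d = 2, check d ≤ 4: YES.
Slack = (n − k + 1) − d = 2.
The code is NOT MDS (slack = 2 > 0).
Description: the claimed parameters are [7, 4, 2]_11; such a code would be non-MDS.


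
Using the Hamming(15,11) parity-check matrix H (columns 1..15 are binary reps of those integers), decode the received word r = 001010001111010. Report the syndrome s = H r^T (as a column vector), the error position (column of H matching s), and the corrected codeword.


s = (1, 1, 0, 0)^T, error position = 12, corrected codeword c = 001010001110010

Compute s = H r^T mod 2 one row at a time:
  s_1 = 0 + 1 + 1 + 1 + 1 + 0 + 1 + 0 = 5 ≡ 1 (mod 2).
  s_2 = 0 + 1 + 0 + 0 + 1 + 0 + 1 + 0 = 3 ≡ 1 (mod 2).
  s_3 = 0 + 1 + 0 + 0 + 1 + 1 + 1 + 0 = 4 ≡ 0 (mod 2).
  s_4 = 0 + 1 + 1 + 0 + 1 + 1 + 0 + 0 = 4 ≡ 0 (mod 2).
s = (1, 1, 0, 0)^T — this equals column 12 of H (binary 1100), so error is at position 12.
Correct: flip bit 12 of r = 001010001111010 to get c = 001010001110010.


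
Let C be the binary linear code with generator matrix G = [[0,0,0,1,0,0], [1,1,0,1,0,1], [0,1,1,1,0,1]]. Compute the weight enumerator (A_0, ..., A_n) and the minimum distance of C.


Weight distribution: A_0 = 1, A_1 = 1, A_2 = 1, A_3 = 3, A_4 = 2. Minimum distance d = 1.

Enumerate all 2^3 = 8 messages m ∈ F_2^3.
For each, compute codeword c = mG in F_2^6, then tally its weight.
  m = 000 → c = 000000, weight = 0.
  m = 100 → c = 000100, weight = 1.
  m = 010 → c = 110101, weight = 4.
  m = 110 → c = 110001, weight = 3.
  m = 001 → c = 011101, weight = 4.
  m = 101 → c = 011001, weight = 3.
  m = 011 → c = 101000, weight = 2.
  m = 111 → c = 101100, weight = 3.
Tally weights:
  weight 0: 1 codewords.
  weight 1: 1 codewords.
  weight 2: 1 codewords.
  weight 3: 3 codewords.
  weight 4: 2 codewords.
Minimum distance d = smallest w > 0 with A_w > 0 = 1.
Sanity: Σ A_w = 8 = 2^3 = 8 ✓.


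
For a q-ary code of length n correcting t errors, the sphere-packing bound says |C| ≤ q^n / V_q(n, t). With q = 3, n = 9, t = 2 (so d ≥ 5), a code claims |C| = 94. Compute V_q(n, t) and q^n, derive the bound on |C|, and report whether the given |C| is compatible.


V_q(n, t) = 163, q^n = 19683, Hamming bound = 120, |C| = 94 ≤ bound (satisfied).

Step 1: Compute V_q(n, t) = Σ_{j=0}^2 C(n, j) (q−1)^j.
  j = 0: C(9,0)·(2)^0 = 1·1 = 1.
  j = 1: C(9,1)·(2)^1 = 9·2 = 18.
  j = 2: C(9,2)·(2)^2 = 36·4 = 144.
  V_q(n, t) = 1 + 18 + 144 = 163.
Step 2: q^n = 3^9 = 19683.
Step 3: Hamming bound ⌊q^n / V_q(n,t)⌋ = ⌊19683/163⌋ = 120.
Step 4: Compare |C| = 94 to 120: satisfied.
The claimed |C| lies below the Hamming bound.


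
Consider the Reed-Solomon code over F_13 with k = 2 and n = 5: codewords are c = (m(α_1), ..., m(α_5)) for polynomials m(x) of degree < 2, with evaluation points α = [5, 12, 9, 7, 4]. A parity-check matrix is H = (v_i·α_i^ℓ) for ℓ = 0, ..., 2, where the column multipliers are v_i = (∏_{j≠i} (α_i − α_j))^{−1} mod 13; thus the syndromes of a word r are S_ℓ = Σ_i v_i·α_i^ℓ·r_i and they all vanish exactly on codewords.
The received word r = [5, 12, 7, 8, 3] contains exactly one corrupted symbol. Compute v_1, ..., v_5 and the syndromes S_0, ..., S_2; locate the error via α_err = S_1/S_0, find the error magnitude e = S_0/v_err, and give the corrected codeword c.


S = (1, 5, 12), error at position 1, error magnitude e = 9, c = [9, 12, 7, 8, 3].

Step 1: column multipliers v_i = (∏_{j≠i}(α_i − α_j))^{−1} mod 13.
  i = 1 (α = 5): (5−12)(5−9)(5−7)(5−4) = (−7)·(−4)·(−2)·1 = −56 ≡ 9, so v_1 = 9^{−1} = 3 (mod 13).
  i = 2 (α = 12): (12−5)(12−9)(12−7)(12−4) = 7·3·5·8 = 840 ≡ 8, so v_2 = 8^{−1} = 5 (mod 13).
  i = 3 (α = 9): (9−5)(9−12)(9−7)(9−4) = 4·(−3)·2·5 = −120 ≡ 10, so v_3 = 10^{−1} = 4 (mod 13).
  i = 4 (α = 7): (7−5)(7−12)(7−9)(7−4) = 2·(−5)·(−2)·3 = 60 ≡ 8, so v_4 = 8^{−1} = 5 (mod 13).
  i = 5 (α = 4): (4−5)(4−12)(4−9)(4−7) = (−1)·(−8)·(−5)·(−3) = 120 ≡ 3, so v_5 = 3^{−1} = 9 (mod 13).
  v = [3, 5, 4, 5, 9].
Step 2: syndromes of r = [5, 12, 7, 8, 3] (all sums mod 13).
  S_0 = Σ v_i r_i = 3·5 + 5·12 + 4·7 + 5·8 + 9·3 = 170 ≡ 1.
  S_1 = Σ v_i α_i r_i = 3·5·5 + 5·12·12 + 4·9·7 + 5·7·8 + 9·4·3 = 1435 ≡ 5.
  α_i^2 mod 13 = [12, 1, 3, 10, 3].
  S_2 = Σ v_i α_i^2 r_i = 3·12·5 + 5·1·12 + 4·3·7 + 5·10·8 + 9·3·3 = 805 ≡ 12.
  S = (1, 5, 12) ≠ 0, so r is not a codeword (an error is present).
Step 3: locate the error. For a single error e at position i, S_ℓ = v_i·e·α_i^ℓ, so α_err = S_1/S_0.
  S_0^{−1} = 1^{−1} = 1 (mod 13), so α_err = 5·1 = 5 ≡ 5 = α_1. Error position i = 1.
  Consistency check: S_2/S_1 = 12·8 = 96 ≡ 5 = α_err ✓ (single-error assumption holds).
Step 4: error magnitude e = S_0/v_1 = S_0·∏_{j≠1}(α_1 − α_j) = 1·9 = 9 ≡ 9 (mod 13).
Step 5: correct position 1: c_1 = r_1 − e = 5 − 9 ≡ 9 (mod 13). Hence c = [9, 12, 7, 8, 3].
  Check: interpolating c through the α_i gives m(x) = 5 + 6·x (degree < 2) with m(α_i) = c_i for every i, so c is indeed a codeword.


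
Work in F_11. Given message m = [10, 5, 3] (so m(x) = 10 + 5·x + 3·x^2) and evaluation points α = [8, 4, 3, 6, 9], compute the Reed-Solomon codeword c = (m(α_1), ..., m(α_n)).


c = [0, 1, 8, 5, 1]

Message polynomial: m(x) = 10 + 5·x + 3·x^2 (mod 11).
For each evaluation point α_i, compute m(α_i) mod 11:
  α_1 = 8: Horner steps 3 → 7 → 0, so m(8) = 0.
  α_2 = 4: Horner steps 3 → 6 → 1, so m(4) = 1.
  α_3 = 3: Horner steps 3 → 3 → 8, so m(3) = 8.
  α_4 = 6: Horner steps 3 → 1 → 5, so m(6) = 5.
  α_5 = 9: Horner steps 3 → 10 → 1, so m(9) = 1.
Codeword c = [0, 1, 8, 5, 1] ∈ F_11^5.


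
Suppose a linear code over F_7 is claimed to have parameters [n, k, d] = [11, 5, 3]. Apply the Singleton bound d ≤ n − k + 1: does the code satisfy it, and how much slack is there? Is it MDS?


Singleton RHS = n − k + 1 = 7, slack = 4, bound satisfied, not MDS.

Singleton bound: d ≤ n − k + 1.
Here n = 11, k = 5, so n − k + 1 = 7.
Given d = 3, check d ≤ 7: YES.
Slack = (n − k + 1) − d = 4.
The code is NOT MDS (slack = 4 > 0).
Description: the claimed parameters are [11, 5, 3]_7; such a code would be non-MDS.


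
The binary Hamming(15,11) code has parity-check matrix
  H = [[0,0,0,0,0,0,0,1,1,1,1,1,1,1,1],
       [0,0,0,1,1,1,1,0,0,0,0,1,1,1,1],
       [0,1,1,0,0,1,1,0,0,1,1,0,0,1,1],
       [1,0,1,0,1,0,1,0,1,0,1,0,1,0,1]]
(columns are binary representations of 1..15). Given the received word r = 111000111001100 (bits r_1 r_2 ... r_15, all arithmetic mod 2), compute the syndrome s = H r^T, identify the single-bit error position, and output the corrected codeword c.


s = (0, 1, 1, 1)^T, error position = 7, corrected codeword c = 111000011001100

Compute s = H r^T mod 2 one row at a time:
  s_1 = 1 + 1 + 0 + 0 + 1 + 1 + 0 + 0 = 4 ≡ 0 (mod 2).
  s_2 = 0 + 0 + 0 + 1 + 1 + 1 + 0 + 0 = 3 ≡ 1 (mod 2).
  s_3 = 1 + 1 + 0 + 1 + 0 + 0 + 0 + 0 = 3 ≡ 1 (mod 2).
  s_4 = 1 + 1 + 0 + 1 + 1 + 0 + 1 + 0 = 5 ≡ 1 (mod 2).
s = (0, 1, 1, 1)^T — this equals column 7 of H (binary 0111), so error is at position 7.
Correct: flip bit 7 of r = 111000111001100 to get c = 111000011001100.


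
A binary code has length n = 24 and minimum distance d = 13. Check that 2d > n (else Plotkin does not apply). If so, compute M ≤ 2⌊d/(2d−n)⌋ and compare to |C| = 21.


Plotkin bound M ≤ 12; given |C| = 21 > bound (violated).

Check applicability: 2d = 26, n = 24.
2d − n = 2 > 0, so Plotkin applies.
Compute d/(2d−n) = 13/2 ≈ 6.5000.
⌊d/(2d−n)⌋ = 6.
Plotkin bound: M ≤ 2·6 = 12.
Given |C| = 21, check: VIOLATED.
This |C| is above the Plotkin bound, so no binary code with n = 24, d = 13 and 21 codewords exists.


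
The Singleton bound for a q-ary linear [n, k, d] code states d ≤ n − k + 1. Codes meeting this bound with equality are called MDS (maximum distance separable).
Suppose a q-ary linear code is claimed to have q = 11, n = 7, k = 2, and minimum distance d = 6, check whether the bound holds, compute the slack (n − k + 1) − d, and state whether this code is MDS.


Singleton RHS = n − k + 1 = 6, slack = 0, bound satisfied, MDS.

Singleton bound: d ≤ n − k + 1.
Here n = 7, k = 2, so n − k + 1 = 6.
Given d = 6, check d ≤ 6: YES.
Slack = (n − k + 1) − d = 0.
The code is MDS (slack = 0).
Description: the claimed parameters are [7, 2, 6]_11; such a code would be MDS (meets Singleton bound).


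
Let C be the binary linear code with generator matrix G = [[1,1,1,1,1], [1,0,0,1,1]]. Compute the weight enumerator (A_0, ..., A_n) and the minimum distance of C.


Weight distribution: A_0 = 1, A_2 = 1, A_3 = 1, A_5 = 1. Minimum distance d = 2.

Enumerate all 2^2 = 4 messages m ∈ F_2^2.
For each, compute codeword c = mG in F_2^5, then tally its weight.
  m = 00 → c = 00000, weight = 0.
  m = 10 → c = 11111, weight = 5.
  m = 01 → c = 10011, weight = 3.
  m = 11 → c = 01100, weight = 2.
Tally weights:
  weight 0: 1 codewords.
  weight 2: 1 codewords.
  weight 3: 1 codewords.
  weight 5: 1 codewords.
Minimum distance d = smallest w > 0 with A_w > 0 = 2.
Sanity: Σ A_w = 4 = 2^2 = 4 ✓.


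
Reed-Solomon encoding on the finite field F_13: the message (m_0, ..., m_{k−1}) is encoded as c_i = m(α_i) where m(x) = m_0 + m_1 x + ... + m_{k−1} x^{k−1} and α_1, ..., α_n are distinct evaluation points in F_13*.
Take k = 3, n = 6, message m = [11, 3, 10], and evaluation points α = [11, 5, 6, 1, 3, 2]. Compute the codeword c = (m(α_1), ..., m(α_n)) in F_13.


c = [6, 3, 12, 11, 6, 5]

Message polynomial: m(x) = 11 + 3·x + 10·x^2 (mod 13).
For each evaluation point α_i, compute m(α_i) mod 13:
  α_1 = 11: Horner steps 10 → 9 → 6, so m(11) = 6.
  α_2 = 5: Horner steps 10 → 1 → 3, so m(5) = 3.
  α_3 = 6: Horner steps 10 → 11 → 12, so m(6) = 12.
  α_4 = 1: Horner steps 10 → 0 → 11, so m(1) = 11.
  α_5 = 3: Horner steps 10 → 7 → 6, so m(3) = 6.
  α_6 = 2: Horner steps 10 → 10 → 5, so m(2) = 5.
Codeword c = [6, 3, 12, 11, 6, 5] ∈ F_13^6.


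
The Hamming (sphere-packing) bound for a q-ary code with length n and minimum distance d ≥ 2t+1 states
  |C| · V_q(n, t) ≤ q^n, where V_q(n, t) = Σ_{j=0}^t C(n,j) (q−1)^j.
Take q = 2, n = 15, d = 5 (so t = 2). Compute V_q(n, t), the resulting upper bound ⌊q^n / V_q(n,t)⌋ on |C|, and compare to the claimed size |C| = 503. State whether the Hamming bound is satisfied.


V_q(n, t) = 121, q^n = 32768, Hamming bound = 270, |C| = 503 > bound (violated).

Step 1: Compute V_q(n, t) = Σ_{j=0}^2 C(n, j) (q−1)^j.
  j = 0: C(15,0)·(1)^0 = 1·1 = 1.
  j = 1: C(15,1)·(1)^1 = 15·1 = 15.
  j = 2: C(15,2)·(1)^2 = 105·1 = 105.
  V_q(n, t) = 1 + 15 + 105 = 121.
Step 2: q^n = 2^15 = 32768.
Step 3: Hamming bound ⌊q^n / V_q(n,t)⌋ = ⌊32768/121⌋ = 270.
Step 4: Compare |C| = 503 to 270: violated.
The claimed |C| lies above the Hamming bound, so no 2-ary code of length 15 with d ≥ 5 can have 503 codewords.


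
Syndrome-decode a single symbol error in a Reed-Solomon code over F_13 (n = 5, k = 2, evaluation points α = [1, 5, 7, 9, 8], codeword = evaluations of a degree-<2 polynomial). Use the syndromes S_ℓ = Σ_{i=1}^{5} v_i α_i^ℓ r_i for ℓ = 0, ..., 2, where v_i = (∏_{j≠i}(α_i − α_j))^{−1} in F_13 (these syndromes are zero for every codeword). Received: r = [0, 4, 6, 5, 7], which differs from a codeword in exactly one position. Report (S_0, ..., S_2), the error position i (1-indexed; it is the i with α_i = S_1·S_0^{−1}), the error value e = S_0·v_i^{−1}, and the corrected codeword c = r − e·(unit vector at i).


S = (3, 1, 9), error at position 4, error magnitude e = 10, c = [0, 4, 6, 8, 7].

Step 1: column multipliers v_i = (∏_{j≠i}(α_i − α_j))^{−1} mod 13.
  i = 1 (α = 1): (1−5)(1−7)(1−9)(1−8) = (−4)·(−6)·(−8)·(−7) = 1344 ≡ 5, so v_1 = 5^{−1} = 8 (mod 13).
  i = 2 (α = 5): (5−1)(5−7)(5−9)(5−8) = 4·(−2)·(−4)·(−3) = −96 ≡ 8, so v_2 = 8^{−1} = 5 (mod 13).
  i = 3 (α = 7): (7−1)(7−5)(7−9)(7−8) = 6·2·(−2)·(−1) = 24 ≡ 11, so v_3 = 11^{−1} = 6 (mod 13).
  i = 4 (α = 9): (9−1)(9−5)(9−7)(9−8) = 8·4·2·1 = 64 ≡ 12, so v_4 = 12^{−1} = 12 (mod 13).
  i = 5 (α = 8): (8−1)(8−5)(8−7)(8−9) = 7·3·1·(−1) = −21 ≡ 5, so v_5 = 5^{−1} = 8 (mod 13).
  v = [8, 5, 6, 12, 8].
Step 2: syndromes of r = [0, 4, 6, 5, 7] (all sums mod 13).
  S_0 = Σ v_i r_i = 8·0 + 5·4 + 6·6 + 12·5 + 8·7 = 172 ≡ 3.
  S_1 = Σ v_i α_i r_i = 8·1·0 + 5·5·4 + 6·7·6 + 12·9·5 + 8·8·7 = 1340 ≡ 1.
  α_i^2 mod 13 = [1, 12, 10, 3, 12].
  S_2 = Σ v_i α_i^2 r_i = 8·1·0 + 5·12·4 + 6·10·6 + 12·3·5 + 8·12·7 = 1452 ≡ 9.
  S = (3, 1, 9) ≠ 0, so r is not a codeword (an error is present).
Step 3: locate the error. For a single error e at position i, S_ℓ = v_i·e·α_i^ℓ, so α_err = S_1/S_0.
  S_0^{−1} = 3^{−1} = 9 (mod 13), so α_err = 1·9 = 9 ≡ 9 = α_4. Error position i = 4.
  Consistency check: S_2/S_1 = 9·1 = 9 ≡ 9 = α_err ✓ (single-error assumption holds).
Step 4: error magnitude e = S_0/v_4 = S_0·∏_{j≠4}(α_4 − α_j) = 3·12 = 36 ≡ 10 (mod 13).
Step 5: correct position 4: c_4 = r_4 − e = 5 − 10 ≡ 8 (mod 13). Hence c = [0, 4, 6, 8, 7].
  Check: interpolating c through the α_i gives m(x) = 12 + 1·x (degree < 2) with m(α_i) = c_i for every i, so c is indeed a codeword.


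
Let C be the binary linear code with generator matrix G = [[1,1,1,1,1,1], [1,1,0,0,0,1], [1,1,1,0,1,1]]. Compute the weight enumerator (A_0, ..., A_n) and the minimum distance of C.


Weight distribution: A_0 = 1, A_1 = 1, A_2 = 1, A_3 = 2, A_4 = 1, A_5 = 1, A_6 = 1. Minimum distance d = 1.

Enumerate all 2^3 = 8 messages m ∈ F_2^3.
For each, compute codeword c = mG in F_2^6, then tally its weight.
  m = 000 → c = 000000, weight = 0.
  m = 100 → c = 111111, weight = 6.
  m = 010 → c = 110001, weight = 3.
  m = 110 → c = 001110, weight = 3.
  m = 001 → c = 111011, weight = 5.
  m = 101 → c = 000100, weight = 1.
  m = 011 → c = 001010, weight = 2.
  m = 111 → c = 110101, weight = 4.
Tally weights:
  weight 0: 1 codewords.
  weight 1: 1 codewords.
  weight 2: 1 codewords.
  weight 3: 2 codewords.
  weight 4: 1 codewords.
  weight 5: 1 codewords.
  weight 6: 1 codewords.
Minimum distance d = smallest w > 0 with A_w > 0 = 1.
Sanity: Σ A_w = 8 = 2^3 = 8 ✓.
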